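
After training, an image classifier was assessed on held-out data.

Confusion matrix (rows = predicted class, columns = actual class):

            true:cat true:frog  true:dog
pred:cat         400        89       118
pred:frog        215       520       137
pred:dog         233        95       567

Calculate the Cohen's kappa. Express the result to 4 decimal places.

0.4417

Observed agreement pₒ = trace/N = 1487/2374 = 0.62637
Expected agreement pₑ = Σ (rowᵢ·colᵢ)/N² = (848·607 + 704·872 + 822·895)/2374² = 0.33079
κ = (pₒ − pₑ)/(1 − pₑ) = (0.62637 − 0.33079)/(1 − 0.33079) = 0.4417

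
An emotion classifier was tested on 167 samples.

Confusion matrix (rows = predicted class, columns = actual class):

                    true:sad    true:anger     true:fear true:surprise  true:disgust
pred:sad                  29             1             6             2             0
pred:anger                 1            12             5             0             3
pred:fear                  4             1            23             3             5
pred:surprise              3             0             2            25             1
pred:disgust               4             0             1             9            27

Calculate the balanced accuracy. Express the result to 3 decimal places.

Balanced accuracy = mean of per-class recall.
  sad: recall = 29/41 = 0.7073
  anger: recall = 12/14 = 0.8571
  fear: recall = 23/37 = 0.6216
  surprise: recall = 25/39 = 0.6410
  disgust: recall = 27/36 = 0.7500
Mean = (0.7073 + 0.8571 + 0.6216 + 0.6410 + 0.7500) / 5 = 0.715

0.715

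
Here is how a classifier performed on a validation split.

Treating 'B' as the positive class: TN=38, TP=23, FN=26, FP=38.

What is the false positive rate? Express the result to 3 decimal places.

FPR = FP/(FP+TN) = 38/(38+38) = 0.500

0.500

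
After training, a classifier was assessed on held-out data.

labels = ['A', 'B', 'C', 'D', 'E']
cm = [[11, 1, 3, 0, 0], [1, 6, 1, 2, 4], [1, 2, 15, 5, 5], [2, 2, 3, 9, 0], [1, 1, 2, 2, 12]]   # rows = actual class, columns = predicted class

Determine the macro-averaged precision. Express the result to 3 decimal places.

Per-class precision (TP/(TP+FP)):
  A: TP=11, FP=1+1+2+1=5 → 11/16 = 0.6875
  B: TP=6, FP=1+2+2+1=6 → 6/12 = 0.5000
  C: TP=15, FP=3+1+3+2=9 → 15/24 = 0.6250
  D: TP=9, FP=0+2+5+2=9 → 9/18 = 0.5000
  E: TP=12, FP=0+4+5+0=9 → 12/21 = 0.5714
Macro-precision = mean = (0.6875 + 0.5000 + 0.6250 + 0.5000 + 0.5714) / 5 = 0.577

0.577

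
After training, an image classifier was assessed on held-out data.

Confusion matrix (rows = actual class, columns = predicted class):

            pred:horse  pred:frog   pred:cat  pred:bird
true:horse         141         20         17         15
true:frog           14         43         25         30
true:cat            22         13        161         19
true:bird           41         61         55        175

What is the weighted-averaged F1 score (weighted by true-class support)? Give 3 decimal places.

Per-class F1 score (2·TP/(2·TP+FP+FN)):
  horse: TP=141, FP=14+22+41=77, FN=20+17+15=52 → 282/411 = 0.6861
  frog: TP=43, FP=20+13+61=94, FN=14+25+30=69 → 86/249 = 0.3454
  cat: TP=161, FP=17+25+55=97, FN=22+13+19=54 → 322/473 = 0.6808
  bird: TP=175, FP=15+30+19=64, FN=41+61+55=157 → 350/571 = 0.6130
Weighted-F1 score = Σ (supportᵢ/N)·F1 scoreᵢ with N=852: (193/852)·0.6861 + (112/852)·0.3454 + (215/852)·0.6808 + (332/852)·0.6130 = 0.611

0.611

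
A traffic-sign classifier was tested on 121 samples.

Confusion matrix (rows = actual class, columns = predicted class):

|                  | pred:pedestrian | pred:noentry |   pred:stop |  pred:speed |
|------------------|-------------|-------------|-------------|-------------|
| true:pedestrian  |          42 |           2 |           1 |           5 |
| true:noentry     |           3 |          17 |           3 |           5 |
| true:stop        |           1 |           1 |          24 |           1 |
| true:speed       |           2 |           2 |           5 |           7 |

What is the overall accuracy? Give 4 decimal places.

0.7438

Accuracy = trace / total = (42+17+24+7=90) / 121 = 90/121 = 0.7438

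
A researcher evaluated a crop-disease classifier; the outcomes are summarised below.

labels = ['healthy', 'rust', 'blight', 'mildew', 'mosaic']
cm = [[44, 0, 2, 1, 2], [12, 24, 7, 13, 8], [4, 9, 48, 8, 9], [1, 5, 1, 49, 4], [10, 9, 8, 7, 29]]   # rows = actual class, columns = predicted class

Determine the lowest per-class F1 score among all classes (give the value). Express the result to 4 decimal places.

Per-class F1 score (2·TP/(2·TP+FP+FN)):
  healthy: TP=44, FP=12+4+1+10=27, FN=0+2+1+2=5 → 88/120 = 0.73333
  rust: TP=24, FP=0+9+5+9=23, FN=12+7+13+8=40 → 48/111 = 0.43243
  blight: TP=48, FP=2+7+1+8=18, FN=4+9+8+9=30 → 96/144 = 0.66667
  mildew: TP=49, FP=1+13+8+7=29, FN=1+5+1+4=11 → 98/138 = 0.71014
  mosaic: TP=29, FP=2+8+9+4=23, FN=10+9+8+7=34 → 58/115 = 0.50435
Lowest is class 'rust' with F1 score = 0.4324.

0.4324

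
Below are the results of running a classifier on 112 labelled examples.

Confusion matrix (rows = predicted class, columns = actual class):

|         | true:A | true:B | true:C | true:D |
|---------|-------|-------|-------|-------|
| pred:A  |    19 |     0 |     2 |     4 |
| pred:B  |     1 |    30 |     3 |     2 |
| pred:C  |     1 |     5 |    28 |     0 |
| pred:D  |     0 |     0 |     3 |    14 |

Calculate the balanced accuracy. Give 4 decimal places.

Balanced accuracy = mean of per-class recall.
  A: recall = 19/21 = 0.90476
  B: recall = 30/35 = 0.85714
  C: recall = 28/36 = 0.77778
  D: recall = 14/20 = 0.70000
Mean = (0.90476 + 0.85714 + 0.77778 + 0.70000) / 4 = 0.8099

0.8099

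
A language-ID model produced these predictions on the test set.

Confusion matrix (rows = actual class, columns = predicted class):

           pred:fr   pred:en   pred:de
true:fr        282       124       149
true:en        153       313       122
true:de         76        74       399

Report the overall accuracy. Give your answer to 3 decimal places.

0.587

Accuracy = trace / total = (282+313+399=994) / 1692 = 994/1692 = 0.587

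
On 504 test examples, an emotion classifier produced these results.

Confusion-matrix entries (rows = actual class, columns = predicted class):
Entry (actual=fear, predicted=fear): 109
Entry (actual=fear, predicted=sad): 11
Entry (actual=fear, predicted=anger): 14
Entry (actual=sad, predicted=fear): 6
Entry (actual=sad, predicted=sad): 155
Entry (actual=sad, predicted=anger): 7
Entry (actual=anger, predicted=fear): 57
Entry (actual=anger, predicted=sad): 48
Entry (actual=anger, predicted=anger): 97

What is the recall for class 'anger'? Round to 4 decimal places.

Take TP from the diagonal, FP from the rest of the 'anger' prediction marginal, FN from the rest of the 'anger' actual marginal.
recall = TP/(TP+FN).
anger: TP=97, FN=57+48=105 → 97/202 = 0.48020

0.4802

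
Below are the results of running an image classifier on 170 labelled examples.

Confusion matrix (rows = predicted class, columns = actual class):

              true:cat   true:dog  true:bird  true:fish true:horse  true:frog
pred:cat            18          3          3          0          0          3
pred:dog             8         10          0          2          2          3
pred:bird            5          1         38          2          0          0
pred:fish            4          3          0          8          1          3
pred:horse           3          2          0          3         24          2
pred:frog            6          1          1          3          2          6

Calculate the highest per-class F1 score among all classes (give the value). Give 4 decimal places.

0.8636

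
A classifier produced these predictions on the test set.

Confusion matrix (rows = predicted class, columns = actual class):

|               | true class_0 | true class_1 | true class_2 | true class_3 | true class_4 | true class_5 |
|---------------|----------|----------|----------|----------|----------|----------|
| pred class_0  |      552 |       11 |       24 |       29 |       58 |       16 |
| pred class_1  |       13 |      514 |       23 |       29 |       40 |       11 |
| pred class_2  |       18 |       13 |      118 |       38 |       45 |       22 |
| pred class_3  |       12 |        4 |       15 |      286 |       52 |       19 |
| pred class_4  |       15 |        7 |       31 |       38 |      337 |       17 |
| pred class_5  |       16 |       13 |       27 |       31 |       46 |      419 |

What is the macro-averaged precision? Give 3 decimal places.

Per-class precision (TP/(TP+FP)):
  class_0: TP=552, FP=11+24+29+58+16=138 → 552/690 = 0.8000
  class_1: TP=514, FP=13+23+29+40+11=116 → 514/630 = 0.8159
  class_2: TP=118, FP=18+13+38+45+22=136 → 118/254 = 0.4646
  class_3: TP=286, FP=12+4+15+52+19=102 → 286/388 = 0.7371
  class_4: TP=337, FP=15+7+31+38+17=108 → 337/445 = 0.7573
  class_5: TP=419, FP=16+13+27+31+46=133 → 419/552 = 0.7591
Macro-precision = mean = (0.8000 + 0.8159 + 0.4646 + 0.7371 + 0.7573 + 0.7591) / 6 = 0.722

0.722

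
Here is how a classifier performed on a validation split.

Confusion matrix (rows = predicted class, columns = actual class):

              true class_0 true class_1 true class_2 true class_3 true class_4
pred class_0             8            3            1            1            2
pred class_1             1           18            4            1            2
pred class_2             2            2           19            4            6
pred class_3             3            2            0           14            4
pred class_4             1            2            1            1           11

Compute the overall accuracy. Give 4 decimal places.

0.6195

Accuracy = trace / total = (8+18+19+14+11=70) / 113 = 70/113 = 0.6195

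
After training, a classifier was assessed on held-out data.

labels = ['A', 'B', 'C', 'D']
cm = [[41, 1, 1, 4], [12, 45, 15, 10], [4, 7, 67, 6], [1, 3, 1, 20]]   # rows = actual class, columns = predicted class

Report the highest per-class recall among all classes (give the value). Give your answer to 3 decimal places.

0.872

Per-class recall (TP/(TP+FN)):
  A: TP=41, FN=1+1+4=6 → 41/47 = 0.8723
  B: TP=45, FN=12+15+10=37 → 45/82 = 0.5488
  C: TP=67, FN=4+7+6=17 → 67/84 = 0.7976
  D: TP=20, FN=1+3+1=5 → 20/25 = 0.8000
Highest is class 'A' with recall = 0.872.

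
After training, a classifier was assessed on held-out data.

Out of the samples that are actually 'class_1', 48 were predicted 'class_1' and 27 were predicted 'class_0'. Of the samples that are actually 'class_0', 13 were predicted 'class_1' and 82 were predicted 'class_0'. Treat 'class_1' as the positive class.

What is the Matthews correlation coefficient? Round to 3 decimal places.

MCC = (TP·TN − FP·FN) / √((TP+FP)(TP+FN)(TN+FP)(TN+FN))
Numerator = 48·82 − 13·27 = 3585
Denominator = √(61·75·95·109) = √47374125 = 6882.8864
MCC = 3585 / 6882.8864 = 0.521

0.521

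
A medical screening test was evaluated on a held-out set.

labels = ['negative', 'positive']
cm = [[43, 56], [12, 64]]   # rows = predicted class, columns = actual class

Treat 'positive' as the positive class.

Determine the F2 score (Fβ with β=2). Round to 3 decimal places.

0.576

Fβ = (1+β²)·TP / ((1+β²)·TP + β²·FN + FP), with β²=4
= 5·64 / (5·64 + 4·56 + 12) = 0.576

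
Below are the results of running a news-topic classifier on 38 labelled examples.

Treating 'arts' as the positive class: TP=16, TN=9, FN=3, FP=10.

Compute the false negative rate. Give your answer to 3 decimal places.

FNR = FN/(FN+TP) = 3/(3+16) = 0.158

0.158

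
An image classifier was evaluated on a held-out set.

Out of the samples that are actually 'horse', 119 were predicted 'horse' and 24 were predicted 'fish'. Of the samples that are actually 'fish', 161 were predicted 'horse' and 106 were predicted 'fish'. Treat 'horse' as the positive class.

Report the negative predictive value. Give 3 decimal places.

0.815

NPV = TN/(TN+FN) = 106/(106+24) = 0.815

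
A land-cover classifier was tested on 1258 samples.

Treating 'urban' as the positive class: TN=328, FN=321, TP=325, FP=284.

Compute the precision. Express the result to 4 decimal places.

Precision = TP/(TP+FP) = 325/(325+284) = 325/609 = 0.5337

0.5337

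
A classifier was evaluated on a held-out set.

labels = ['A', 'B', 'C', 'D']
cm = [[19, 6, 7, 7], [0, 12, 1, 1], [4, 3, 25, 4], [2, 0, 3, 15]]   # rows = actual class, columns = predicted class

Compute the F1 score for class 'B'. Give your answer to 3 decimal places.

0.686

F1 score = 2·TP/(2·TP+FP+FN).
B: TP=12, FP=6+3+0=9, FN=0+1+1=2 → 24/35 = 0.6857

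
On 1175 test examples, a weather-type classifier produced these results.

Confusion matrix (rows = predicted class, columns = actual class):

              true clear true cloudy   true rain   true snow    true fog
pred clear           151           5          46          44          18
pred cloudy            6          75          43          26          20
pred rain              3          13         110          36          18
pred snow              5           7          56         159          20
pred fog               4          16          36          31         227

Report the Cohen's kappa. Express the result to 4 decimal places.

Observed agreement pₒ = trace/N = 722/1175 = 0.61447
Expected agreement pₑ = Σ (rowᵢ·colᵢ)/N² = (169·264 + 116·170 + 291·180 + 296·247 + 303·314)/1175² = 0.20641
κ = (pₒ − pₑ)/(1 − pₑ) = (0.61447 − 0.20641)/(1 − 0.20641) = 0.5142

0.5142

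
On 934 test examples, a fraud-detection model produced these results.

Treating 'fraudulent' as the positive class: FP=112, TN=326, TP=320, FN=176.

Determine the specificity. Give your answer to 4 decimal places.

0.7443

Specificity = TN/(TN+FP) = 326/(326+112) = 0.7443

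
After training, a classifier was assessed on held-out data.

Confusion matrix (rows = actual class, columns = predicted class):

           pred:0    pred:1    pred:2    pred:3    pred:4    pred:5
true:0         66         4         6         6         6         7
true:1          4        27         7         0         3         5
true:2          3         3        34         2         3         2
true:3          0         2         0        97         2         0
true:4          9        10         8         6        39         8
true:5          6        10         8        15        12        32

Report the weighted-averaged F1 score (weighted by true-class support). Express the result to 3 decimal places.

Per-class F1 score (2·TP/(2·TP+FP+FN)):
  0: TP=66, FP=4+3+0+9+6=22, FN=4+6+6+6+7=29 → 132/183 = 0.7213
  1: TP=27, FP=4+3+2+10+10=29, FN=4+7+0+3+5=19 → 54/102 = 0.5294
  2: TP=34, FP=6+7+0+8+8=29, FN=3+3+2+3+2=13 → 68/110 = 0.6182
  3: TP=97, FP=6+0+2+6+15=29, FN=0+2+0+2+0=4 → 194/227 = 0.8546
  4: TP=39, FP=6+3+3+2+12=26, FN=9+10+8+6+8=41 → 78/145 = 0.5379
  5: TP=32, FP=7+5+2+0+8=22, FN=6+10+8+15+12=51 → 64/137 = 0.4672
Weighted-F1 score = Σ (supportᵢ/N)·F1 scoreᵢ with N=452: (95/452)·0.7213 + (46/452)·0.5294 + (47/452)·0.6182 + (101/452)·0.8546 + (80/452)·0.5379 + (83/452)·0.4672 = 0.642

0.642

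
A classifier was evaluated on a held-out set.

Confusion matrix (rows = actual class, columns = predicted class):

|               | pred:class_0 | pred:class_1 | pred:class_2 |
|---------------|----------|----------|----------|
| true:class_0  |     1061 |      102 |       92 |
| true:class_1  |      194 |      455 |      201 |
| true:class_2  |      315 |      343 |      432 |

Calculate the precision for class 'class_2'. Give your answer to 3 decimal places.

0.596

precision = TP/(TP+FP).
class_2: TP=432, FP=92+201=293 → 432/725 = 0.5959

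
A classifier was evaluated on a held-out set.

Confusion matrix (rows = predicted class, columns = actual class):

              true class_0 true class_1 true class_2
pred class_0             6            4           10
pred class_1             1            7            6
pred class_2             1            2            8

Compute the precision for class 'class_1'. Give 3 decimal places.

0.500

precision = TP/(TP+FP).
class_1: TP=7, FP=1+6=7 → 7/14 = 0.5000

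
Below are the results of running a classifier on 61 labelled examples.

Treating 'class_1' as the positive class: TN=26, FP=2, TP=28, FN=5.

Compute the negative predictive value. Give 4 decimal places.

NPV = TN/(TN+FN) = 26/(26+5) = 0.8387

0.8387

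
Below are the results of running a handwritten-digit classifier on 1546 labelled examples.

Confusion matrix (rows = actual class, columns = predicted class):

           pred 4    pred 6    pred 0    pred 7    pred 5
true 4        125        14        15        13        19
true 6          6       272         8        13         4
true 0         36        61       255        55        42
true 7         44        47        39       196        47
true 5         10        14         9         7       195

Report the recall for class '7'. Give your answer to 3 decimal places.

0.525

recall = TP/(TP+FN).
7: TP=196, FN=44+47+39+47=177 → 196/373 = 0.5255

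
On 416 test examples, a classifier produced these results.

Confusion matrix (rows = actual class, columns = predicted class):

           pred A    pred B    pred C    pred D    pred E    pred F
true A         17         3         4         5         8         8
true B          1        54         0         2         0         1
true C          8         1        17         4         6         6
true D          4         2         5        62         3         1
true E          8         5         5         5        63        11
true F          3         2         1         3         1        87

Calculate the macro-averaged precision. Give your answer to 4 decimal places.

Per-class precision (TP/(TP+FP)):
  A: TP=17, FP=1+8+4+8+3=24 → 17/41 = 0.41463
  B: TP=54, FP=3+1+2+5+2=13 → 54/67 = 0.80597
  C: TP=17, FP=4+0+5+5+1=15 → 17/32 = 0.53125
  D: TP=62, FP=5+2+4+5+3=19 → 62/81 = 0.76543
  E: TP=63, FP=8+0+6+3+1=18 → 63/81 = 0.77778
  F: TP=87, FP=8+1+6+1+11=27 → 87/114 = 0.76316
Macro-precision = mean = (0.41463 + 0.80597 + 0.53125 + 0.76543 + 0.77778 + 0.76316) / 6 = 0.6764

0.6764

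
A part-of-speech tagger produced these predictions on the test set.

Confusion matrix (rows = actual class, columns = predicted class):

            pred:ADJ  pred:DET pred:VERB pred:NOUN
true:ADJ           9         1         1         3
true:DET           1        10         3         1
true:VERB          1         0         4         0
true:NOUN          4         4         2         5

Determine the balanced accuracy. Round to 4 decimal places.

0.6107

Balanced accuracy = mean of per-class recall.
  ADJ: recall = 9/14 = 0.64286
  DET: recall = 10/15 = 0.66667
  VERB: recall = 4/5 = 0.80000
  NOUN: recall = 5/15 = 0.33333
Mean = (0.64286 + 0.66667 + 0.80000 + 0.33333) / 4 = 0.6107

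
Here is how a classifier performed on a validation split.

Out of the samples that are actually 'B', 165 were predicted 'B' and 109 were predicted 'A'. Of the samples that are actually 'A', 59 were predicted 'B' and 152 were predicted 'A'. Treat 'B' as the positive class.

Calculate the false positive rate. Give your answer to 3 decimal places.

FPR = FP/(FP+TN) = 59/(59+152) = 0.280

0.280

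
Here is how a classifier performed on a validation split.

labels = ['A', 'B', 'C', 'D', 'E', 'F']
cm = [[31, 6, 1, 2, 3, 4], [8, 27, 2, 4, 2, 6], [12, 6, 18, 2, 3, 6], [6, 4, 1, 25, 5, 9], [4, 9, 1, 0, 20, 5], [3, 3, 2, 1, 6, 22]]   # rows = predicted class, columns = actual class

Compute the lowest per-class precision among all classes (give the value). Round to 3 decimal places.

Per-class precision (TP/(TP+FP)):
  A: TP=31, FP=6+1+2+3+4=16 → 31/47 = 0.6596
  B: TP=27, FP=8+2+4+2+6=22 → 27/49 = 0.5510
  C: TP=18, FP=12+6+2+3+6=29 → 18/47 = 0.3830
  D: TP=25, FP=6+4+1+5+9=25 → 25/50 = 0.5000
  E: TP=20, FP=4+9+1+0+5=19 → 20/39 = 0.5128
  F: TP=22, FP=3+3+2+1+6=15 → 22/37 = 0.5946
Lowest is class 'C' with precision = 0.383.

0.383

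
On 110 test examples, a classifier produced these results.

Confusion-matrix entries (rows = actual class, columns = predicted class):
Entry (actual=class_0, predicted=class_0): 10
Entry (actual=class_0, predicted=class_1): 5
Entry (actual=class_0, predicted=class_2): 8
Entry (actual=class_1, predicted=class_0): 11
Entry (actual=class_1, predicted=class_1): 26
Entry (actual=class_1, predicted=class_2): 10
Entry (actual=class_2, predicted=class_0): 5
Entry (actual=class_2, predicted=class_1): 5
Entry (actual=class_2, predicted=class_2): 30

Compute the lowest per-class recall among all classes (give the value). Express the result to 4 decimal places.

Per-class recall (TP/(TP+FN)):
  class_0: TP=10, FN=5+8=13 → 10/23 = 0.43478
  class_1: TP=26, FN=11+10=21 → 26/47 = 0.55319
  class_2: TP=30, FN=5+5=10 → 30/40 = 0.75000
Lowest is class 'class_0' with recall = 0.4348.

0.4348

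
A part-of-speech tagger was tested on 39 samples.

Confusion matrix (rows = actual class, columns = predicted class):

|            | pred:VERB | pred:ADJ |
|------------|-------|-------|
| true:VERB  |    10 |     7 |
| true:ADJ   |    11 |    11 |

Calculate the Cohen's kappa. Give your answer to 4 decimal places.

Observed agreement pₒ = trace/N = 21/39 = 0.53846
Expected agreement pₑ = Σ (rowᵢ·colᵢ)/N² = (17·21 + 22·18)/39² = 0.49507
κ = (pₒ − pₑ)/(1 − pₑ) = (0.53846 − 0.49507)/(1 − 0.49507) = 0.0859

0.0859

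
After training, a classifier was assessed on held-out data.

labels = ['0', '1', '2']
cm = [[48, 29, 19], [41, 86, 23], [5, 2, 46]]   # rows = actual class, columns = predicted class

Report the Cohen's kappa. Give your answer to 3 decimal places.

Observed agreement pₒ = trace/N = 180/299 = 0.6020
Expected agreement pₑ = Σ (rowᵢ·colᵢ)/N² = (96·94 + 150·117 + 53·88)/299² = 0.3494
κ = (pₒ − pₑ)/(1 − pₑ) = (0.6020 − 0.3494)/(1 − 0.3494) = 0.388

0.388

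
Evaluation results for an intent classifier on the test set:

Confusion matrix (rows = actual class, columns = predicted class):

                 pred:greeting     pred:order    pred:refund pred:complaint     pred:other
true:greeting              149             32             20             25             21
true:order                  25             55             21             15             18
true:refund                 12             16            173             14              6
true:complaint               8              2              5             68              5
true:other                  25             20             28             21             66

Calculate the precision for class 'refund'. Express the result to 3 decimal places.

precision = TP/(TP+FP).
refund: TP=173, FP=20+21+5+28=74 → 173/247 = 0.7004

0.700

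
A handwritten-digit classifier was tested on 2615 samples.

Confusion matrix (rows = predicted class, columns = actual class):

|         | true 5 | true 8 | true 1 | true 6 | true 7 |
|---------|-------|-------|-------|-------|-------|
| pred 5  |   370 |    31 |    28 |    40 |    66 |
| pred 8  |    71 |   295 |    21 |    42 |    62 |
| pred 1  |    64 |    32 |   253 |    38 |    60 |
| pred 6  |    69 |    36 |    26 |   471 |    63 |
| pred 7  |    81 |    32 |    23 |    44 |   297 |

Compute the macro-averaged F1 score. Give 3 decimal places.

0.641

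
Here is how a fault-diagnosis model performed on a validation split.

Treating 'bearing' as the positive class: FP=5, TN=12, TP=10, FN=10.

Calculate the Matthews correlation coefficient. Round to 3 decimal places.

0.209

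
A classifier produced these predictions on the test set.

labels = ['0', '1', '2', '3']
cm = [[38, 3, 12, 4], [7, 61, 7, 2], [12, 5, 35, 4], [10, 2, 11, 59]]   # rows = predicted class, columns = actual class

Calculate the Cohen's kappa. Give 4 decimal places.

0.6121

Observed agreement pₒ = trace/N = 193/272 = 0.70956
Expected agreement pₑ = Σ (rowᵢ·colᵢ)/N² = (67·57 + 71·77 + 65·56 + 69·82)/272² = 0.25119
κ = (pₒ − pₑ)/(1 − pₑ) = (0.70956 − 0.25119)/(1 − 0.25119) = 0.6121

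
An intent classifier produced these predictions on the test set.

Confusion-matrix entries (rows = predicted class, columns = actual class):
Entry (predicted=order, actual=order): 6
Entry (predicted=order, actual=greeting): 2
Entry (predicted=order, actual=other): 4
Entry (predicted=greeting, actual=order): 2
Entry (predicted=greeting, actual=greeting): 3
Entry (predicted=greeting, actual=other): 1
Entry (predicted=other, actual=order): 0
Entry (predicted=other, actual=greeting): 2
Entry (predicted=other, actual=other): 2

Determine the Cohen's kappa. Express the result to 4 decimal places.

0.2390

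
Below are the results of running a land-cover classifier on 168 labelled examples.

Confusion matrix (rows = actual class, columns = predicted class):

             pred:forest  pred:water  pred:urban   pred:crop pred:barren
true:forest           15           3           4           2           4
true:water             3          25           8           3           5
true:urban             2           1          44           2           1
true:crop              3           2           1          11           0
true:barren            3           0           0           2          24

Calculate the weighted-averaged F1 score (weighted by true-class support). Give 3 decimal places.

Per-class F1 score (2·TP/(2·TP+FP+FN)):
  forest: TP=15, FP=3+2+3+3=11, FN=3+4+2+4=13 → 30/54 = 0.5556
  water: TP=25, FP=3+1+2+0=6, FN=3+8+3+5=19 → 50/75 = 0.6667
  urban: TP=44, FP=4+8+1+0=13, FN=2+1+2+1=6 → 88/107 = 0.8224
  crop: TP=11, FP=2+3+2+2=9, FN=3+2+1+0=6 → 22/37 = 0.5946
  barren: TP=24, FP=4+5+1+0=10, FN=3+0+0+2=5 → 48/63 = 0.7619
Weighted-F1 score = Σ (supportᵢ/N)·F1 scoreᵢ with N=168: (28/168)·0.5556 + (44/168)·0.6667 + (50/168)·0.8224 + (17/168)·0.5946 + (29/168)·0.7619 = 0.704

0.704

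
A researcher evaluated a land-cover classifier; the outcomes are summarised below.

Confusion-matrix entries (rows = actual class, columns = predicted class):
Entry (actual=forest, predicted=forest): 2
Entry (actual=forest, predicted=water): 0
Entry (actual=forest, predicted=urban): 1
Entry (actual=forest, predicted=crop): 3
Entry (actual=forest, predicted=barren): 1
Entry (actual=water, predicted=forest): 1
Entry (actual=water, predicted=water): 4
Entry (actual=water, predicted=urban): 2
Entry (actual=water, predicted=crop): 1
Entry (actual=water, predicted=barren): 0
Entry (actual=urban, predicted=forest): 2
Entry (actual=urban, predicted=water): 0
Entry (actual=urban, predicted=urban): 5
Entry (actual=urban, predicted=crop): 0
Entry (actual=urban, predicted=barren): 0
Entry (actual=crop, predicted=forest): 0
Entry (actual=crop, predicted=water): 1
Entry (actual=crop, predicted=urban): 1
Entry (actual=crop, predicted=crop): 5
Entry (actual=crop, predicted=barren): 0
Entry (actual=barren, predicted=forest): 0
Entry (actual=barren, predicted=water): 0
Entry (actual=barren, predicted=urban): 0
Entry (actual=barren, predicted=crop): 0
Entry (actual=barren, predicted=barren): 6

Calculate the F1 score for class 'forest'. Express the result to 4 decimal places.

One-vs-rest for 'forest': TP = diagonal; FP = other classes predicted 'forest'; FN = 'forest' predicted as other.
F1 score = 2·TP/(2·TP+FP+FN).
forest: TP=2, FP=1+2+0+0=3, FN=0+1+3+1=5 → 4/12 = 0.33333

0.3333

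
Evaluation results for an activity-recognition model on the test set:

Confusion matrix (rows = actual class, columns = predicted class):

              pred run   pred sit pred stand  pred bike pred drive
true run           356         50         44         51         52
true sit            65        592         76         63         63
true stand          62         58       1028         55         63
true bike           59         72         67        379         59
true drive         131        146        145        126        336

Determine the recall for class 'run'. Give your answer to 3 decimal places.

0.644

recall = TP/(TP+FN).
run: TP=356, FN=50+44+51+52=197 → 356/553 = 0.6438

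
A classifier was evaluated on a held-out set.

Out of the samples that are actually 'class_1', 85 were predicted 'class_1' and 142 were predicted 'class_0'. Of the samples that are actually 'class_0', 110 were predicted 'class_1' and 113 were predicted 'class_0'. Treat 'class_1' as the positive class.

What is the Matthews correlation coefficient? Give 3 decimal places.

MCC = (TP·TN − FP·FN) / √((TP+FP)(TP+FN)(TN+FP)(TN+FN))
Numerator = 85·113 − 110·142 = -6015
Denominator = √(195·227·223·255) = √2517129225 = 50170.9998
MCC = -6015 / 50170.9998 = -0.120

-0.120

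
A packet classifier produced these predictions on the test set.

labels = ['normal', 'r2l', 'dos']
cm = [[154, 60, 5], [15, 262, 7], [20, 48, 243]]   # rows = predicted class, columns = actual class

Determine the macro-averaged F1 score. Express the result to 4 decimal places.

Per-class F1 score (2·TP/(2·TP+FP+FN)):
  normal: TP=154, FP=60+5=65, FN=15+20=35 → 308/408 = 0.75490
  r2l: TP=262, FP=15+7=22, FN=60+48=108 → 524/654 = 0.80122
  dos: TP=243, FP=20+48=68, FN=5+7=12 → 486/566 = 0.85866
Macro-F1 score = mean = (0.75490 + 0.80122 + 0.85866) / 3 = 0.8049

0.8049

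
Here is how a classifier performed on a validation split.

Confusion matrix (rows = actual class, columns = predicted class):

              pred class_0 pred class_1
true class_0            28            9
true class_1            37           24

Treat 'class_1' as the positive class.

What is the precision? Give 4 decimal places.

0.7273

Precision = TP/(TP+FP) = 24/(24+9) = 24/33 = 0.7273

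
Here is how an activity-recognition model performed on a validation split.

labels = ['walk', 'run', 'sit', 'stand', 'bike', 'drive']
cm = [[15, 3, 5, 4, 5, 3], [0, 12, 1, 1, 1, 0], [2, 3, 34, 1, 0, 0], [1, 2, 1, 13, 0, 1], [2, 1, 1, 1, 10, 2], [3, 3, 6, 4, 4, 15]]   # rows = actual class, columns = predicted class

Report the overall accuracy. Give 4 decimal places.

Accuracy = trace / total = (15+12+34+13+10+15=99) / 160 = 99/160 = 0.6188

0.6188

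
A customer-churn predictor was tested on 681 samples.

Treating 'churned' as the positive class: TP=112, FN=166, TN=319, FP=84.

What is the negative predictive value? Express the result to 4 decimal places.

NPV = TN/(TN+FN) = 319/(319+166) = 0.6577

0.6577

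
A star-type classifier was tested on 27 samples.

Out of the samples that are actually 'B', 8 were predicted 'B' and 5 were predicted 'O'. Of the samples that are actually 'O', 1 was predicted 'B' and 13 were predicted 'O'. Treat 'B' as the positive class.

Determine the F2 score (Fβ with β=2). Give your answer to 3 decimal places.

Fβ = (1+β²)·TP / ((1+β²)·TP + β²·FN + FP), with β²=4
= 5·8 / (5·8 + 4·5 + 1) = 0.656

0.656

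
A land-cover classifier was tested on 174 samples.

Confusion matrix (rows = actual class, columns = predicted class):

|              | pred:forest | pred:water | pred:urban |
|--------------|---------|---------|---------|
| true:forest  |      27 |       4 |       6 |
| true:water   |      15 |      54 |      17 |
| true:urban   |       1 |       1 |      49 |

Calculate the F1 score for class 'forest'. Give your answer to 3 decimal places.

Take TP from the diagonal, FP from the rest of the 'forest' prediction marginal, FN from the rest of the 'forest' actual marginal.
F1 score = 2·TP/(2·TP+FP+FN).
forest: TP=27, FP=15+1=16, FN=4+6=10 → 54/80 = 0.6750

0.675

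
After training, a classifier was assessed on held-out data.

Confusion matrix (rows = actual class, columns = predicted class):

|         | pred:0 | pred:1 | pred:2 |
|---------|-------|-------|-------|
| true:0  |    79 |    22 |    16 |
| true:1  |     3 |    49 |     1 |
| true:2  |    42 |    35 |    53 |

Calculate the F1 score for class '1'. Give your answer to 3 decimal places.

0.616

F1 score = 2·TP/(2·TP+FP+FN).
1: TP=49, FP=22+35=57, FN=3+1=4 → 98/159 = 0.6164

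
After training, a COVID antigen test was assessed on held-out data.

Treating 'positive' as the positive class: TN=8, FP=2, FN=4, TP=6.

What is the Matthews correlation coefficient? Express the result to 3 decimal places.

0.408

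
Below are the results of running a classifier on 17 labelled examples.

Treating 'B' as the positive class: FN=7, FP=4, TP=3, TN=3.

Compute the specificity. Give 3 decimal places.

0.429

Specificity = TN/(TN+FP) = 3/(3+4) = 0.429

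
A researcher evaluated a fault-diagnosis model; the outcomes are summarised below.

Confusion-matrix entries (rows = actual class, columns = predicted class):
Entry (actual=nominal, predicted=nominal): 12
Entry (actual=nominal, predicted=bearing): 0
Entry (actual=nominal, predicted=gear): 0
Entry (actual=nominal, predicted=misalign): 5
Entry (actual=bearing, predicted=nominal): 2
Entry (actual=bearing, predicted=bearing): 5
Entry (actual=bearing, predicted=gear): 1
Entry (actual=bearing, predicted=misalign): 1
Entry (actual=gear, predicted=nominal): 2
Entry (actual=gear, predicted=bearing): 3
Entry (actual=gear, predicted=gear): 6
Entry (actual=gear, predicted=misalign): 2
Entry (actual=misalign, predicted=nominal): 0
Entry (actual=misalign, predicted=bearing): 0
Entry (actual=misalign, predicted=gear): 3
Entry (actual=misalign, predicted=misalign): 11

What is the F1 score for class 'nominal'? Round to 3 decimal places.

0.727

Treat 'nominal' as positive and all other classes as negative.
F1 score = 2·TP/(2·TP+FP+FN).
nominal: TP=12, FP=2+2+0=4, FN=0+0+5=5 → 24/33 = 0.7273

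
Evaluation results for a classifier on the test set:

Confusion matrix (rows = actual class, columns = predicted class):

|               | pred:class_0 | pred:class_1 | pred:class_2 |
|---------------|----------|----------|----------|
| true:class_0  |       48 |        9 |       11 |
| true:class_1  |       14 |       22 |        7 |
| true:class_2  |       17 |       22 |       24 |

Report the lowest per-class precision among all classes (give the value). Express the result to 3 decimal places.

0.415

Per-class precision (TP/(TP+FP)):
  class_0: TP=48, FP=14+17=31 → 48/79 = 0.6076
  class_1: TP=22, FP=9+22=31 → 22/53 = 0.4151
  class_2: TP=24, FP=11+7=18 → 24/42 = 0.5714
Lowest is class 'class_1' with precision = 0.415.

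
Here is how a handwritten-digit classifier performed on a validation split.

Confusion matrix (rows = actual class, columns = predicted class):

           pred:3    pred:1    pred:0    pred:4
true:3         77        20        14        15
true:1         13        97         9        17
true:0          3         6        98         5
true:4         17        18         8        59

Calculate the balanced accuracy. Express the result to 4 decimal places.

Balanced accuracy = mean of per-class recall.
  3: recall = 77/126 = 0.61111
  1: recall = 97/136 = 0.71324
  0: recall = 98/112 = 0.87500
  4: recall = 59/102 = 0.57843
Mean = (0.61111 + 0.71324 + 0.87500 + 0.57843) / 4 = 0.6944

0.6944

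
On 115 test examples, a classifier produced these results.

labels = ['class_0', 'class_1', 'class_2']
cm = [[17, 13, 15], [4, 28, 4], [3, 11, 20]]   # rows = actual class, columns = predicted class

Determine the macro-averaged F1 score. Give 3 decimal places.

0.559

Per-class F1 score (2·TP/(2·TP+FP+FN)):
  class_0: TP=17, FP=4+3=7, FN=13+15=28 → 34/69 = 0.4928
  class_1: TP=28, FP=13+11=24, FN=4+4=8 → 56/88 = 0.6364
  class_2: TP=20, FP=15+4=19, FN=3+11=14 → 40/73 = 0.5479
Macro-F1 score = mean = (0.4928 + 0.6364 + 0.5479) / 3 = 0.559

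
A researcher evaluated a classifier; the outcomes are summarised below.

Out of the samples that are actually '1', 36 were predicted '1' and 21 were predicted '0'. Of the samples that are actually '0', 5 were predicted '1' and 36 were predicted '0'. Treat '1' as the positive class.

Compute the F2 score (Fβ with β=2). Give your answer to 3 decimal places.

Fβ = (1+β²)·TP / ((1+β²)·TP + β²·FN + FP), with β²=4
= 5·36 / (5·36 + 4·21 + 5) = 0.669

0.669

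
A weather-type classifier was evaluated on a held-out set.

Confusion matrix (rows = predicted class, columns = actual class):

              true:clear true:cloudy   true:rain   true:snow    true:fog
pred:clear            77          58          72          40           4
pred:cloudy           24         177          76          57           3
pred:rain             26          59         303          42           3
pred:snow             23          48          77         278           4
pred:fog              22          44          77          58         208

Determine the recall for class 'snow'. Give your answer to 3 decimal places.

0.585

Treat 'snow' as positive and all other classes as negative.
recall = TP/(TP+FN).
snow: TP=278, FN=40+57+42+58=197 → 278/475 = 0.5853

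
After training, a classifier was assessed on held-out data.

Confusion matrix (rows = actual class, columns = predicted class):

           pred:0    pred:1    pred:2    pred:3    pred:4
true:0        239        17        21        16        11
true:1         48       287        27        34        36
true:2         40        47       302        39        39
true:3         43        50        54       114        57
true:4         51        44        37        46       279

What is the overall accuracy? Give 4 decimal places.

Accuracy = trace / total = (239+287+302+114+279=1221) / 1978 = 1221/1978 = 0.6173

0.6173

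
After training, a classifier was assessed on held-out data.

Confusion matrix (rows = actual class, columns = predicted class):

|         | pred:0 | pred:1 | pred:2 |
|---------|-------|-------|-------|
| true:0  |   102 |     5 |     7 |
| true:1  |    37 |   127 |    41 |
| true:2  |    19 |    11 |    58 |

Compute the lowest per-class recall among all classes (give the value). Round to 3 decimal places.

0.620

Per-class recall (TP/(TP+FN)):
  0: TP=102, FN=5+7=12 → 102/114 = 0.8947
  1: TP=127, FN=37+41=78 → 127/205 = 0.6195
  2: TP=58, FN=19+11=30 → 58/88 = 0.6591
Lowest is class '1' with recall = 0.620.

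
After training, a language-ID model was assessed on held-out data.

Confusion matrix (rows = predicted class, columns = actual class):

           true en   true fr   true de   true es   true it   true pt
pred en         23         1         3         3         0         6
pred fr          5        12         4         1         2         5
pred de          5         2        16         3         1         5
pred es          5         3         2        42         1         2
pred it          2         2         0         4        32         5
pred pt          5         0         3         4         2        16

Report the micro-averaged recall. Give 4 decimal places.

0.6211

Micro-averaging pools counts across classes: ΣTP=141, ΣFP=86, ΣFN=86.
Micro-recall = TP/(TP+FN) on pooled counts = 0.6211 (equals overall accuracy in single-label multiclass).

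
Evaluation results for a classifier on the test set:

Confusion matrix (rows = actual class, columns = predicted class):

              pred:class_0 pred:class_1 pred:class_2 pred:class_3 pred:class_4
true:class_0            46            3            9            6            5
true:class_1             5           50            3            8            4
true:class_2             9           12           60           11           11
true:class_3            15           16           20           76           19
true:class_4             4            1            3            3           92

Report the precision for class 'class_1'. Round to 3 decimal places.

Take TP from the diagonal, FP from the rest of the 'class_1' prediction marginal, FN from the rest of the 'class_1' actual marginal.
precision = TP/(TP+FP).
class_1: TP=50, FP=3+12+16+1=32 → 50/82 = 0.6098

0.610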